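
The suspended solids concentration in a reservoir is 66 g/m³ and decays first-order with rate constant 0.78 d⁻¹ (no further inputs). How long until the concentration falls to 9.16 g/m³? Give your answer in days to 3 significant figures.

t = ln(C₀/C)/k = ln(66/9.16)/0.78 = 1.975/0.78 = 2.532 d.

2.53 d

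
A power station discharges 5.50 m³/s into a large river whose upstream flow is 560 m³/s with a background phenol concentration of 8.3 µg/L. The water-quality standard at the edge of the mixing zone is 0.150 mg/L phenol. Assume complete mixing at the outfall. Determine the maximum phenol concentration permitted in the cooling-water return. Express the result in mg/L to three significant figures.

14.6 mg/L

8.3 µg/L = 0.0083 mg/L.
Mass balance: 0.15·565.5 = 5.5·Cₑ + 560·0.0083.
Cₑ = (84.83 − 4.648) / 5.5 = 14.58 mg/L.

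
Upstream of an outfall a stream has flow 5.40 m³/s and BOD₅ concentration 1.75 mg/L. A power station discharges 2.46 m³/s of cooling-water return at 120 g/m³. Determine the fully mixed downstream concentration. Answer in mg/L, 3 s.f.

38.8 mg/L

Conservation of mass across the mixing zone: C = (2.46·120 + 5.4·1.75) / (2.46 + 5.4) = 304.6/7.86 = 38.76 mg/L.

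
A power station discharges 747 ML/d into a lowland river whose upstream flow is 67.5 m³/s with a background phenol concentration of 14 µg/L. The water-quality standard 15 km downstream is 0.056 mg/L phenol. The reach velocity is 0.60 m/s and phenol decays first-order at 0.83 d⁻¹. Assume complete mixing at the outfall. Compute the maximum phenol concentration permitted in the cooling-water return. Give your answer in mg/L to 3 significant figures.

0.518 mg/L

747 ML/d = 8.646 m³/s.
14 µg/L = 0.014 mg/L.
Travel time to the compliance point: t = 1.5e+04/0.60 = 2.5e+04 s = 0.2894 d; decay factor exp(−0.83·0.2894) = 0.7865.
So the concentration just after mixing may be at most 0.056/0.7865 = 0.0712 mg/L.
Mass balance: 0.0712·76.15 = 8.646·Cₑ + 67.5·0.014.
Cₑ = (5.422 − 0.945) / 8.646 = 0.5178 mg/L.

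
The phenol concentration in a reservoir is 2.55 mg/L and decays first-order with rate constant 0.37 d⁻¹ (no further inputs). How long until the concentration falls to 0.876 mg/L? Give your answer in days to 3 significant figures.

t = ln(C₀/C)/k = ln(2.55/0.876)/0.37 = 1.068/0.37 = 2.888 d.

2.89 d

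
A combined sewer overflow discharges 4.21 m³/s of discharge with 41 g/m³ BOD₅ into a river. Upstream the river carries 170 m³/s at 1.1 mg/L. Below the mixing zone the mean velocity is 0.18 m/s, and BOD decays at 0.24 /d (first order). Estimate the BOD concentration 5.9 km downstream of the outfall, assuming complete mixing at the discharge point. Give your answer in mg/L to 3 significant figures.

After complete mixing, C₀ = (4.21·41 + 170·1.1) / 174.2 = 2.064 mg/L.
Travel time t = 5900 m / 0.18 m/s = 3.278e+04 s = 0.3794 d.
C = 2.064·exp(−0.24·0.3794) = 2.064·0.913 = 1.885 mg/L.

1.88 mg/L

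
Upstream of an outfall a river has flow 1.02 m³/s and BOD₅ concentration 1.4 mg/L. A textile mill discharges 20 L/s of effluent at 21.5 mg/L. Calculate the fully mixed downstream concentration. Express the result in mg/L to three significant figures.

20 L/s = 0.02 m³/s.
By mass balance at complete mixing, C = (0.02·21.5 + 1.02·1.4) / (0.02 + 1.02) = 1.858/1.04 = 1.787 mg/L.

1.79 mg/L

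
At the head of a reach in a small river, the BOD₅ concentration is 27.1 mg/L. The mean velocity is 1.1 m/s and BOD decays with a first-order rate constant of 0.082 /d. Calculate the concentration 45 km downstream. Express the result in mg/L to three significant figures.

26.1 mg/L

Travel time t = 45 km / 1.1 m/s = 4.5e+04/1.1 = 4.091e+04 s = 0.4735 d.
First-order decay: C = 27.1·exp(−0.082·0.4735) = 27.1·0.9619 = 26.07 mg/L.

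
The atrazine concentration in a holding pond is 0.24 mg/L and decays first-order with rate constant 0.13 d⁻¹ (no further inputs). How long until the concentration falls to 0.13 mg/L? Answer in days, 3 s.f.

4.72 d

t = ln(C₀/C)/k = ln(0.24/0.13)/0.13 = 0.6131/0.13 = 4.716 d.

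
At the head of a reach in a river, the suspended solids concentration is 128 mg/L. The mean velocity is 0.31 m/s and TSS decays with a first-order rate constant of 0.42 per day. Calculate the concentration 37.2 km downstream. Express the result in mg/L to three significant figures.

71.4 mg/L

Travel time t = 37.2 km / 0.31 m/s = 3.72e+04/0.31 = 1.2e+05 s = 1.389 d.
First-order decay: C = 128·exp(−0.42·1.389) = 128·0.558 = 71.43 mg/L.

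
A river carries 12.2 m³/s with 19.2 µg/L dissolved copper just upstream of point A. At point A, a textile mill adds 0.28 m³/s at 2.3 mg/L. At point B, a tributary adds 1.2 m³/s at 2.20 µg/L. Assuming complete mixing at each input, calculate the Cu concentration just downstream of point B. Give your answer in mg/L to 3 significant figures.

19.2 µg/L = 0.0192 mg/L.
After input A: C = (12.2·0.0192 + 0.28·2.3) / 12.48 = 0.07037 mg/L.
2.20 µg/L = 0.0022 mg/L.
After input B: C = (12.48·0.07037 + 1.2·0.0022) / 13.68 = 0.06439 mg/L.

0.0644 mg/L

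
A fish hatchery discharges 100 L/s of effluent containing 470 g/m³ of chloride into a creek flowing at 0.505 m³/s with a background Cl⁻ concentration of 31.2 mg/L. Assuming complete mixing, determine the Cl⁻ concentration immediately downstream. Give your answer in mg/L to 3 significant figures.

104 mg/L

100 L/s = 0.1 m³/s.
By mass balance at complete mixing, C = (0.1·470 + 0.505·31.2) / (0.1 + 0.505) = 62.76/0.605 = 103.7 mg/L.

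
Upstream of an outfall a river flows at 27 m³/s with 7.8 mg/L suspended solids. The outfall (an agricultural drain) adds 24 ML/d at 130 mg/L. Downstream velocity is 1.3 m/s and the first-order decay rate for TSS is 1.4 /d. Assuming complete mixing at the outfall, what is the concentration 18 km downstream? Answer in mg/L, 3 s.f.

7.23 mg/L

24 ML/d = 0.2778 m³/s.
After complete mixing, C₀ = (0.2778·130 + 27·7.8) / 27.28 = 9.044 mg/L.
Travel time t = 1.8e+04 m / 1.3 m/s = 1.385e+04 s = 0.1603 d.
C = 9.044·exp(−1.4·0.1603) = 9.044·0.799 = 7.227 mg/L.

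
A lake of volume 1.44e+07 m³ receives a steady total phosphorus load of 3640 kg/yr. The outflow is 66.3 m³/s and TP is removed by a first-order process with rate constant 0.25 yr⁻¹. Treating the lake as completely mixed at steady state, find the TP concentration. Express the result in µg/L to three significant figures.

1.74 µg/L

Outflow Q = 66.3 m³/s × 3.156e+07 s/yr = 2.092e+09 m³/yr.
Steady-state CSTR mass balance: W = Q·C + k·V·C, so C = W/(Q + kV).
Q + kV = 2.092e+09 + 0.25·1.44e+07 = 2.096e+09 m³/yr.
C = 3640/2.096e+09 = 1.737e-06 kg/m³ = 0.001737 mg/L = 1.737 µg/L.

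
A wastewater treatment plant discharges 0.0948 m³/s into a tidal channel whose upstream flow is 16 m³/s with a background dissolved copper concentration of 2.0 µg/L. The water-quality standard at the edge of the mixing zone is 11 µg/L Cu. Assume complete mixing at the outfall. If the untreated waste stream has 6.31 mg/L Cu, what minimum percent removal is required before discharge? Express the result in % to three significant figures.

75.8 %

2.0 µg/L = 0.002 mg/L.
11 µg/L = 0.011 mg/L.
Mass balance: 0.011·16.09 = 0.0948·Cₑ + 16·0.002.
Cₑ = (0.177 − 0.032) / 0.0948 = 1.53 mg/L.
Required removal = 1 − 1.53/6.31 = 75.75 %.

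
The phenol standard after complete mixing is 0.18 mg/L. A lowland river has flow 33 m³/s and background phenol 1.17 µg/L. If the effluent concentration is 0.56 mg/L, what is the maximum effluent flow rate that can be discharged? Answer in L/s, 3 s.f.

1.17 µg/L = 0.00117 mg/L.
Mass balance at complete mixing: C_std·(Q_w + Q_r) = Q_w·C_e + Q_r·C_b.
Rearranging, Q_w = Q_r·(C_std − C_b)/(C_e − C_std) = 33·(0.18 − 0.00117) / (0.56 − 0.18) = 15.53 m³/s.
= 1.553e+04 L/s.

15500 L/s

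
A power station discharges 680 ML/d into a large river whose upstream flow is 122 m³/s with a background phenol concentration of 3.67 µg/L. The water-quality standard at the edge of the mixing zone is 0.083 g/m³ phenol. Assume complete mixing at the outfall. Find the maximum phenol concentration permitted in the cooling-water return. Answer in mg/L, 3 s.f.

1.31 mg/L

680 ML/d = 7.87 m³/s.
3.67 µg/L = 0.00367 mg/L.
Mass balance: 0.083·129.9 = 7.87·Cₑ + 122·0.00367.
Cₑ = (10.78 − 0.4477) / 7.87 = 1.313 mg/L.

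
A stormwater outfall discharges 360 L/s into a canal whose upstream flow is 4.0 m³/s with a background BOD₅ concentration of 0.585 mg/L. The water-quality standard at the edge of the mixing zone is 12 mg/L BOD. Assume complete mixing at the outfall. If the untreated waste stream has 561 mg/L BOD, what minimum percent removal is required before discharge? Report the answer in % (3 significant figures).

360 L/s = 0.36 m³/s.
Mass balance: 12·4.36 = 0.36·Cₑ + 4·0.585.
Cₑ = (52.32 − 2.34) / 0.36 = 138.8 mg/L.
Required removal = 1 − 138.8/561 = 75.25 %.

75.3 %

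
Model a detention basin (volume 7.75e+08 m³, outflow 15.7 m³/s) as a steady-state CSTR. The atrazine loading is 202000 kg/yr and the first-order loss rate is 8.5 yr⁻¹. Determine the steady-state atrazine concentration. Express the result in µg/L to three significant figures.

28.5 µg/L

Outflow Q = 15.7 m³/s × 3.156e+07 s/yr = 4.955e+08 m³/yr.
Steady-state CSTR mass balance: W = Q·C + k·V·C, so C = W/(Q + kV).
Q + kV = 4.955e+08 + 8.5·7.75e+08 = 7.083e+09 m³/yr.
C = 202000/7.083e+09 = 2.852e-05 kg/m³ = 0.02852 mg/L = 28.52 µg/L.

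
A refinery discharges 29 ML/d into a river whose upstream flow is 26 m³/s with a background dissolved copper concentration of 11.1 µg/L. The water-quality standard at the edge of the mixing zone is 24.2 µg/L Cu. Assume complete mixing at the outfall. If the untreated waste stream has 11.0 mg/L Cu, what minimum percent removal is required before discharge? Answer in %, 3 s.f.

29 ML/d = 0.3356 m³/s.
11.1 µg/L = 0.0111 mg/L.
24.2 µg/L = 0.0242 mg/L.
Mass balance: 0.0242·26.34 = 0.3356·Cₑ + 26·0.0111.
Cₑ = (0.6373 − 0.2886) / 0.3356 = 1.039 mg/L.
Required removal = 1 − 1.039/11.0 = 90.55 %.

90.6 %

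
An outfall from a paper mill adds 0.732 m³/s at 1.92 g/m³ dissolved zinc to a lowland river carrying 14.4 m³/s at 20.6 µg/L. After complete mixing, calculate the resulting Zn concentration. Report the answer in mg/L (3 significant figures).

20.6 µg/L = 0.0206 mg/L.
Flow-weighted mixing gives C = (0.732·1.92 + 14.4·0.0206) / (0.732 + 14.4) = 1.702/15.13 = 0.1125 mg/L.

0.112 mg/L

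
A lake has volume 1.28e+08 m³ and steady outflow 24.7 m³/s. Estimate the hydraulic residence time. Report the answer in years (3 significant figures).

Q = 24.7 m³/s × 3.156e+07 s/yr = 7.795e+08 m³/yr.
Hydraulic residence time τ = V/Q = 1.28e+08/7.795e+08 = 0.1642 yr.

0.164 yr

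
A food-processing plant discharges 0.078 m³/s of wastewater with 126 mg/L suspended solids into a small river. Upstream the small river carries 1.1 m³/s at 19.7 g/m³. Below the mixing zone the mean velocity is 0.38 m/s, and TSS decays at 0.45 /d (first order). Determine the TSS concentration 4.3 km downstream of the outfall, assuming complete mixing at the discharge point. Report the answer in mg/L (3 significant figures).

After complete mixing, C₀ = (0.078·126 + 1.1·19.7) / 1.178 = 26.74 mg/L.
Travel time t = 4300 m / 0.38 m/s = 1.132e+04 s = 0.131 d.
C = 26.74·exp(−0.45·0.131) = 26.74·0.9428 = 25.21 mg/L.

25.2 mg/L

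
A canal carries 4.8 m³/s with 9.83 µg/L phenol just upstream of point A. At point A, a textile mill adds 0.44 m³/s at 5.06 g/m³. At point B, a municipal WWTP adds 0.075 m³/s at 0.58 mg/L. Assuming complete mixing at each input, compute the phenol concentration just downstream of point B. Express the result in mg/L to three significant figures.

0.436 mg/L

9.83 µg/L = 0.00983 mg/L.
After input A: C = (4.8·0.00983 + 0.44·5.06) / 5.24 = 0.4339 mg/L.
After input B: C = (5.24·0.4339 + 0.075·0.58) / 5.315 = 0.436 mg/L.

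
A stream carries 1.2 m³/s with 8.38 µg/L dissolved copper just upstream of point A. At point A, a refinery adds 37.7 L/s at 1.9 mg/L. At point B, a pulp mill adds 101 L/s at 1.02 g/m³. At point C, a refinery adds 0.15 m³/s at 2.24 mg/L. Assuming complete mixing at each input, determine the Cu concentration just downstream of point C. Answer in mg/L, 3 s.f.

8.38 µg/L = 0.00838 mg/L.
37.7 L/s = 0.0377 m³/s.
After input A: C = (1.2·0.00838 + 0.0377·1.9) / 1.238 = 0.066 mg/L.
101 L/s = 0.101 m³/s.
After input B: C = (1.238·0.066 + 0.101·1.02) / 1.339 = 0.138 mg/L.
After input C: C = (1.339·0.138 + 0.15·2.24) / 1.489 = 0.3498 mg/L.

0.350 mg/L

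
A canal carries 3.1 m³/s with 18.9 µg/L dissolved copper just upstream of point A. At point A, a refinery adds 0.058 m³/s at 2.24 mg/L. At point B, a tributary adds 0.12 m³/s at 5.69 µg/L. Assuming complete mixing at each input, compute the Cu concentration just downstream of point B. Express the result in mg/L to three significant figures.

0.0577 mg/L

18.9 µg/L = 0.0189 mg/L.
After input A: C = (3.1·0.0189 + 0.058·2.24) / 3.158 = 0.05969 mg/L.
5.69 µg/L = 0.00569 mg/L.
After input B: C = (3.158·0.05969 + 0.12·0.00569) / 3.278 = 0.05772 mg/L.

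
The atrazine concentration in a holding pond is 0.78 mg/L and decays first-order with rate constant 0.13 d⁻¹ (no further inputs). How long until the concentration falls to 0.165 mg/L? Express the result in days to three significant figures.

11.9 d

t = ln(C₀/C)/k = ln(0.78/0.165)/0.13 = 1.553/0.13 = 11.95 d.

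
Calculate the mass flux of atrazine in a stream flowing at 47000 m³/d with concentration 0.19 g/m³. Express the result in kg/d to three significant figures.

47000 m³/d = 0.544 m³/s.
Mass flux = Q·C = 0.544 m³/s × 0.19 g/m³ = 0.1034 g/s.
= 0.1034 g/s × 86.4 = 8.93 kg/d.

8.93 kg/d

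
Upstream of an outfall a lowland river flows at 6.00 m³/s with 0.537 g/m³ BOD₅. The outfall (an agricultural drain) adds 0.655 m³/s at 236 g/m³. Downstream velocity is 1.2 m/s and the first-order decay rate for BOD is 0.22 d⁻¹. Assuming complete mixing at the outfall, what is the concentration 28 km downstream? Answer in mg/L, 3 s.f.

22.3 mg/L

After complete mixing, C₀ = (0.655·236 + 6·0.537) / 6.655 = 23.71 mg/L.
Travel time t = 2.8e+04 m / 1.2 m/s = 2.333e+04 s = 0.2701 d.
C = 23.71·exp(−0.22·0.2701) = 23.71·0.9423 = 22.34 mg/L.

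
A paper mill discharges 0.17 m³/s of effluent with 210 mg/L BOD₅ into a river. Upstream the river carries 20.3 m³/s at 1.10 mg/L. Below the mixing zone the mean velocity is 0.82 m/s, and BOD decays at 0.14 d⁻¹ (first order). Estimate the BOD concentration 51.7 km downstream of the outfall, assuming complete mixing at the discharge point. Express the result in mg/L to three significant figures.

After complete mixing, C₀ = (0.17·210 + 20.3·1.1) / 20.47 = 2.835 mg/L.
Travel time t = 5.17e+04 m / 0.82 m/s = 6.305e+04 s = 0.7297 d.
C = 2.835·exp(−0.14·0.7297) = 2.835·0.9029 = 2.56 mg/L.

2.56 mg/L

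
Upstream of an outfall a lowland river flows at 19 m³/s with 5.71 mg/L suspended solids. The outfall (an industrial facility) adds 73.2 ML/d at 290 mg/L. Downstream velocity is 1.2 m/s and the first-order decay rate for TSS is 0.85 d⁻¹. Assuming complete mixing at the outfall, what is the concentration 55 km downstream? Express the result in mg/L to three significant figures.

73.2 ML/d = 0.8472 m³/s.
After complete mixing, C₀ = (0.8472·290 + 19·5.71) / 19.85 = 17.85 mg/L.
Travel time t = 5.5e+04 m / 1.2 m/s = 4.583e+04 s = 0.5305 d.
C = 17.85·exp(−0.85·0.5305) = 17.85·0.6371 = 11.37 mg/L.

11.4 mg/L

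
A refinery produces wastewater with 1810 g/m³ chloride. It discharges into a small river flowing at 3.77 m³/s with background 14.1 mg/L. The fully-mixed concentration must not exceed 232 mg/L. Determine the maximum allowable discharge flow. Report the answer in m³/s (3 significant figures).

Mass balance at complete mixing: C_std·(Q_w + Q_r) = Q_w·C_e + Q_r·C_b.
Rearranging, Q_w = Q_r·(C_std − C_b)/(C_e − C_std) = 3.77·(232 − 14.1) / (1810 − 232) = 0.5206 m³/s.

0.521 m³/s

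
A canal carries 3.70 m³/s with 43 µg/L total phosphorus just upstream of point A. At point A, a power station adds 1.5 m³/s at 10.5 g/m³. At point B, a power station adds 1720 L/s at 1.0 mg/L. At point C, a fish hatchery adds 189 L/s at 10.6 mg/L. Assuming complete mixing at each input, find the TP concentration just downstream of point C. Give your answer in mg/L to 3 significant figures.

2.76 mg/L

43 µg/L = 0.043 mg/L.
After input A: C = (3.7·0.043 + 1.5·10.5) / 5.2 = 3.059 mg/L.
1720 L/s = 1.72 m³/s.
After input B: C = (5.2·3.059 + 1.72·1) / 6.92 = 2.548 mg/L.
189 L/s = 0.189 m³/s.
After input C: C = (6.92·2.548 + 0.189·10.6) / 7.109 = 2.762 mg/L.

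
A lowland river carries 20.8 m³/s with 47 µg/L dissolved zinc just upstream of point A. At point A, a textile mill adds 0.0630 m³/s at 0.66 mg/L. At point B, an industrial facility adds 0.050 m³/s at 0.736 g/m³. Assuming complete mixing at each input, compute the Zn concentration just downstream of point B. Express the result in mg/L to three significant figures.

0.0505 mg/L

47 µg/L = 0.047 mg/L.
After input A: C = (20.8·0.047 + 0.063·0.66) / 20.86 = 0.04885 mg/L.
After input B: C = (20.86·0.04885 + 0.05·0.736) / 20.91 = 0.05049 mg/L.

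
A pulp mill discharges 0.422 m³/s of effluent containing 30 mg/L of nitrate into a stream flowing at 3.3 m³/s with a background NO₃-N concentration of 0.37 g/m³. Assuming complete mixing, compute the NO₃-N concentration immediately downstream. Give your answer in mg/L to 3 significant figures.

Conservation of mass across the mixing zone: C = (0.422·30 + 3.3·0.37) / (0.422 + 3.3) = 13.88/3.722 = 3.729 mg/L.

3.73 mg/L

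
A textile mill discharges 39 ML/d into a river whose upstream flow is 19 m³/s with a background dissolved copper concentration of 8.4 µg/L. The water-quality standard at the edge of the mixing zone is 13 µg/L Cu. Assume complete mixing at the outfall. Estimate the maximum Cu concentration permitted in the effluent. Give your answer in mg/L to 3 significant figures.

39 ML/d = 0.4514 m³/s.
8.4 µg/L = 0.0084 mg/L.
13 µg/L = 0.013 mg/L.
Mass balance: 0.013·19.45 = 0.4514·Cₑ + 19·0.0084.
Cₑ = (0.2529 − 0.1596) / 0.4514 = 0.2066 mg/L.

0.207 mg/L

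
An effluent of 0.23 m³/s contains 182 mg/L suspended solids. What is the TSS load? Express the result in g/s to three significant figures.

Mass flux = Q·C = 0.23 m³/s × 182 g/m³ = 41.86 g/s.

41.9 g/s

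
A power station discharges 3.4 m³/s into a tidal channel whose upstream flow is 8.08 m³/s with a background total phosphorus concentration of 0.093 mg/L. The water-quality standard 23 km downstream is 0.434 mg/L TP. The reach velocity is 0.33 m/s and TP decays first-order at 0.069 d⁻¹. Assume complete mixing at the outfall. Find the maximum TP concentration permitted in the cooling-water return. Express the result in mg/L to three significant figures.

Travel time to the compliance point: t = 2.3e+04/0.33 = 6.97e+04 s = 0.8067 d; decay factor exp(−0.069·0.8067) = 0.9459.
So the concentration just after mixing may be at most 0.434/0.9459 = 0.4588 mg/L.
Mass balance: 0.4588·11.48 = 3.4·Cₑ + 8.08·0.093.
Cₑ = (5.268 − 0.7514) / 3.4 = 1.328 mg/L.

1.33 mg/L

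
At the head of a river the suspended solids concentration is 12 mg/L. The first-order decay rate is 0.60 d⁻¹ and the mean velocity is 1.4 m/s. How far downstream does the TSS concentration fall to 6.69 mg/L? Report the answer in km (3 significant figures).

From C = C₀·e^(−kt), t = ln(C₀/C)/k = ln(12/6.69)/0.60 = 0.5843/0.60 = 0.9738 d.
Distance = v·t = 1.4 m/s × 8.414e+04 s = 1.178e+05 m = 117.8 km.

118 km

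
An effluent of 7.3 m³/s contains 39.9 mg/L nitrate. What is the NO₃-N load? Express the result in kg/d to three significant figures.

Mass flux = Q·C = 7.3 m³/s × 39.9 g/m³ = 291.3 g/s.
= 291.3 g/s × 86.4 = 2.517e+04 kg/d.

25200 kg/d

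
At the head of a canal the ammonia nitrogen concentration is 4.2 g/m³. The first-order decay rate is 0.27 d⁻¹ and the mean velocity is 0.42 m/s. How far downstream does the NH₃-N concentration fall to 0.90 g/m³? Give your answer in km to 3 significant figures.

207 km

From C = C₀·e^(−kt), t = ln(C₀/C)/k = ln(4.2/0.90)/0.27 = 1.54/0.27 = 5.705 d.
Distance = v·t = 0.42 m/s × 4.929e+05 s = 2.07e+05 m = 207 km.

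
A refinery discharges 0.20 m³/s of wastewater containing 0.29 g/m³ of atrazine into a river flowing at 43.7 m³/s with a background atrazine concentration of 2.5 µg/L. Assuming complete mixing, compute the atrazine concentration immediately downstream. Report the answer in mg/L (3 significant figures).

2.5 µg/L = 0.0025 mg/L.
Conservation of mass across the mixing zone: C = (0.2·0.29 + 43.7·0.0025) / (0.2 + 43.7) = 0.1673/43.9 = 0.00381 mg/L.

0.00381 mg/L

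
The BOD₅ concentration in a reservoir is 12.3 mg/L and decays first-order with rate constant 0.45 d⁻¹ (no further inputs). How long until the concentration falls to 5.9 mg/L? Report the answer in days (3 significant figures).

t = ln(C₀/C)/k = ln(12.3/5.9)/0.45 = 0.7346/0.45 = 1.633 d.

1.63 d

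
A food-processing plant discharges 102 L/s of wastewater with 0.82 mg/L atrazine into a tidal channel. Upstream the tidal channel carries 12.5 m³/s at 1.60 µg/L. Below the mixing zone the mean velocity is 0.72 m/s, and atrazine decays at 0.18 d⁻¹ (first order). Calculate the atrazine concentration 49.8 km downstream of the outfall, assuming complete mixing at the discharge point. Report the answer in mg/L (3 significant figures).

0.00712 mg/L

102 L/s = 0.102 m³/s.
1.60 µg/L = 0.0016 mg/L.
After complete mixing, C₀ = (0.102·0.82 + 12.5·0.0016) / 12.6 = 0.008224 mg/L.
Travel time t = 4.98e+04 m / 0.72 m/s = 6.917e+04 s = 0.8005 d.
C = 0.008224·exp(−0.18·0.8005) = 0.008224·0.8658 = 0.00712 mg/L.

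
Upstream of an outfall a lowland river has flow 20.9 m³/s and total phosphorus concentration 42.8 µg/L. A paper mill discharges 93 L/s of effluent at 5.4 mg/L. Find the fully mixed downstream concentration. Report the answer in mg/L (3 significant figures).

0.0665 mg/L

93 L/s = 0.093 m³/s.
42.8 µg/L = 0.0428 mg/L.
By mass balance at complete mixing, C = (0.093·5.4 + 20.9·0.0428) / (0.093 + 20.9) = 1.397/20.99 = 0.06653 mg/L.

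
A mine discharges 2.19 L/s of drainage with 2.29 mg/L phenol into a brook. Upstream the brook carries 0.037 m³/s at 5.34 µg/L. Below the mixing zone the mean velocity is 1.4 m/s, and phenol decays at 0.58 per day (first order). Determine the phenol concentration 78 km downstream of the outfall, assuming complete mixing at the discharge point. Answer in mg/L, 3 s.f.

2.19 L/s = 0.00219 m³/s.
5.34 µg/L = 0.00534 mg/L.
After complete mixing, C₀ = (0.00219·2.29 + 0.037·0.00534) / 0.03919 = 0.133 mg/L.
Travel time t = 7.8e+04 m / 1.4 m/s = 5.571e+04 s = 0.6448 d.
C = 0.133·exp(−0.58·0.6448) = 0.133·0.688 = 0.09151 mg/L.

0.0915 mg/L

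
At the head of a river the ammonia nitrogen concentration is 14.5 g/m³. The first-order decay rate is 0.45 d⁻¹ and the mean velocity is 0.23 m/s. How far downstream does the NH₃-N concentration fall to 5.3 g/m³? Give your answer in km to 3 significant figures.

44.4 km

From C = C₀·e^(−kt), t = ln(C₀/C)/k = ln(14.5/5.3)/0.45 = 1.006/0.45 = 2.237 d.
Distance = v·t = 0.23 m/s × 1.932e+05 s = 4.444e+04 m = 44.44 km.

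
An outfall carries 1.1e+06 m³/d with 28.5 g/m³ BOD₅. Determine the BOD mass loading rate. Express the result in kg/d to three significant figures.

31400 kg/d

1.1e+06 m³/d = 12.73 m³/s.
Mass flux = Q·C = 12.73 m³/s × 28.5 g/m³ = 362.8 g/s.
= 362.8 g/s × 86.4 = 3.135e+04 kg/d.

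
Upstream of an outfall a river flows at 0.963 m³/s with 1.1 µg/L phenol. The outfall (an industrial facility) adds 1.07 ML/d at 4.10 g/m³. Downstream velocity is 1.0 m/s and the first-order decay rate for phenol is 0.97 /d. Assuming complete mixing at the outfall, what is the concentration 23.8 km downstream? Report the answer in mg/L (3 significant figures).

0.0407 mg/L

1.07 ML/d = 0.01238 m³/s.
1.1 µg/L = 0.0011 mg/L.
After complete mixing, C₀ = (0.01238·4.1 + 0.963·0.0011) / 0.9754 = 0.05314 mg/L.
Travel time t = 2.38e+04 m / 1.0 m/s = 2.38e+04 s = 0.2755 d.
C = 0.05314·exp(−0.97·0.2755) = 0.05314·0.7655 = 0.04068 mg/L.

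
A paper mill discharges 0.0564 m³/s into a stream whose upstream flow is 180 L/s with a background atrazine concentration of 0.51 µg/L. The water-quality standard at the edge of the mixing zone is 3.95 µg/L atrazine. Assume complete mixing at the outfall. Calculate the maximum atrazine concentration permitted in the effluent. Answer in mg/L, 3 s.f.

180 L/s = 0.18 m³/s.
0.51 µg/L = 0.00051 mg/L.
3.95 µg/L = 0.00395 mg/L.
Mass balance: 0.00395·0.2364 = 0.0564·Cₑ + 0.18·0.00051.
Cₑ = (0.0009338 − 9.18e-05) / 0.0564 = 0.01493 mg/L.

0.0149 mg/L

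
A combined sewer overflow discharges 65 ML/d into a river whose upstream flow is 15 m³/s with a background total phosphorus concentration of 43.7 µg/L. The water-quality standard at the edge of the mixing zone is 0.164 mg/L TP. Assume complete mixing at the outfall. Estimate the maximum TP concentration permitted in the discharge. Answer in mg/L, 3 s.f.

2.56 mg/L

65 ML/d = 0.7523 m³/s.
43.7 µg/L = 0.0437 mg/L.
Mass balance: 0.164·15.75 = 0.7523·Cₑ + 15·0.0437.
Cₑ = (2.583 − 0.6555) / 0.7523 = 2.563 mg/L.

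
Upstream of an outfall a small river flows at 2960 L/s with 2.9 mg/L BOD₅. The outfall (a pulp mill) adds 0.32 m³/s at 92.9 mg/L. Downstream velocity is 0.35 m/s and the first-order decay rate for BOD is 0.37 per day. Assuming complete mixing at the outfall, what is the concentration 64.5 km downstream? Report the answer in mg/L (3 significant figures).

5.31 mg/L

2960 L/s = 2.96 m³/s.
After complete mixing, C₀ = (0.32·92.9 + 2.96·2.9) / 3.28 = 11.68 mg/L.
Travel time t = 6.45e+04 m / 0.35 m/s = 1.843e+05 s = 2.133 d.
C = 11.68·exp(−0.37·2.133) = 11.68·0.4542 = 5.305 mg/L.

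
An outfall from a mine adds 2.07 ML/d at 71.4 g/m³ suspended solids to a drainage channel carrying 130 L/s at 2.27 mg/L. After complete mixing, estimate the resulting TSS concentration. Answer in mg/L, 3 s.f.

2.07 ML/d = 0.02396 m³/s.
130 L/s = 0.13 m³/s.
Flow-weighted mixing gives C = (0.02396·71.4 + 0.13·2.27) / (0.02396 + 0.13) = 2.006/0.154 = 13.03 mg/L.

13.0 mg/L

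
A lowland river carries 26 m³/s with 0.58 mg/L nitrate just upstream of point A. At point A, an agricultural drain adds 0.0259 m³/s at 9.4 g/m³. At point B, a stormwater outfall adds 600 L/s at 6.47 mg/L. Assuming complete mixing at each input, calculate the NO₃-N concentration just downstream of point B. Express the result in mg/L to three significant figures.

0.721 mg/L

After input A: C = (26·0.58 + 0.0259·9.4) / 26.03 = 0.5888 mg/L.
600 L/s = 0.6 m³/s.
After input B: C = (26.03·0.5888 + 0.6·6.47) / 26.63 = 0.7213 mg/L.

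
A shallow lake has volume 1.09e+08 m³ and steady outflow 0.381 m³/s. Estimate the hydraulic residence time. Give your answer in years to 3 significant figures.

Q = 0.381 m³/s × 3.156e+07 s/yr = 1.202e+07 m³/yr.
Hydraulic residence time τ = V/Q = 1.09e+08/1.202e+07 = 9.066 yr.

9.07 yr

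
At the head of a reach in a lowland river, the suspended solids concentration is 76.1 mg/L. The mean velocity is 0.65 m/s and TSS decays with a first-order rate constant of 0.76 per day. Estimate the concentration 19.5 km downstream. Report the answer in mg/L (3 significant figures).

Travel time t = 19.5 km / 0.65 m/s = 1.95e+04/0.65 = 3e+04 s = 0.3472 d.
First-order decay: C = 76.1·exp(−0.76·0.3472) = 76.1·0.7681 = 58.45 mg/L.

58.4 mg/L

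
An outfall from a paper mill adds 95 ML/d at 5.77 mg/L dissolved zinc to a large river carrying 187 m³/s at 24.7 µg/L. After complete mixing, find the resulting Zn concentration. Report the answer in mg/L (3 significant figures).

0.0583 mg/L

95 ML/d = 1.1 m³/s.
24.7 µg/L = 0.0247 mg/L.
By mass balance at complete mixing, C = (1.1·5.77 + 187·0.0247) / (1.1 + 187) = 10.96/188.1 = 0.05828 mg/L.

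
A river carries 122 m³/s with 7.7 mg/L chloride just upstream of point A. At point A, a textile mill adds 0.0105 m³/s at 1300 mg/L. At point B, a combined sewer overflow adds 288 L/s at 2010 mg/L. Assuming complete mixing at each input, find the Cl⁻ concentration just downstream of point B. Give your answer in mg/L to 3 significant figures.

12.5 mg/L

After input A: C = (122·7.7 + 0.0105·1300) / 122 = 7.811 mg/L.
288 L/s = 0.288 m³/s.
After input B: C = (122·7.811 + 0.288·2010) / 122.3 = 12.53 mg/L.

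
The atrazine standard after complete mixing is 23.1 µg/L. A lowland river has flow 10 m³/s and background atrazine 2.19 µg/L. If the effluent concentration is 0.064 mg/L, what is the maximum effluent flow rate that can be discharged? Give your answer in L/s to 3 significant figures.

2.19 µg/L = 0.00219 mg/L.
23.1 µg/L = 0.0231 mg/L.
Mass balance at complete mixing: C_std·(Q_w + Q_r) = Q_w·C_e + Q_r·C_b.
Rearranging, Q_w = Q_r·(C_std − C_b)/(C_e − C_std) = 10·(0.0231 − 0.00219) / (0.064 − 0.0231) = 5.112 m³/s.
= 5112 L/s.

5110 L/s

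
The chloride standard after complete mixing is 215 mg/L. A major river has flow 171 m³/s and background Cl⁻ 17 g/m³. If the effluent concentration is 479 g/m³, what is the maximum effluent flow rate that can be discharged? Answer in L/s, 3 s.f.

Mass balance at complete mixing: C_std·(Q_w + Q_r) = Q_w·C_e + Q_r·C_b.
Rearranging, Q_w = Q_r·(C_std − C_b)/(C_e − C_std) = 171·(215 − 17) / (479 − 215) = 128.2 m³/s.
= 1.282e+05 L/s.

128000 L/s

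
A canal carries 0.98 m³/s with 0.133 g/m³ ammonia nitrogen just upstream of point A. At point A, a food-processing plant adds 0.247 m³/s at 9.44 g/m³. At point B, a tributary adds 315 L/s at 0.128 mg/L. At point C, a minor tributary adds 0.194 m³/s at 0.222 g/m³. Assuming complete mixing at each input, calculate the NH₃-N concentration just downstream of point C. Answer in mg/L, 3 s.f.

After input A: C = (0.98·0.133 + 0.247·9.44) / 1.227 = 2.007 mg/L.
315 L/s = 0.315 m³/s.
After input B: C = (1.227·2.007 + 0.315·0.128) / 1.542 = 1.623 mg/L.
After input C: C = (1.542·1.623 + 0.194·0.222) / 1.736 = 1.466 mg/L.

1.47 mg/L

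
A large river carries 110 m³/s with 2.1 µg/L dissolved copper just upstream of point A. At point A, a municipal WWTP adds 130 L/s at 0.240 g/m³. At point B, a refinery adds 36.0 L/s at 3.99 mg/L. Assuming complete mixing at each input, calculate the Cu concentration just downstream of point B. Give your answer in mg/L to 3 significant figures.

2.1 µg/L = 0.0021 mg/L.
130 L/s = 0.13 m³/s.
After input A: C = (110·0.0021 + 0.13·0.24) / 110.1 = 0.002381 mg/L.
36.0 L/s = 0.036 m³/s.
After input B: C = (110.1·0.002381 + 0.036·3.99) / 110.2 = 0.003684 mg/L.

0.00368 mg/L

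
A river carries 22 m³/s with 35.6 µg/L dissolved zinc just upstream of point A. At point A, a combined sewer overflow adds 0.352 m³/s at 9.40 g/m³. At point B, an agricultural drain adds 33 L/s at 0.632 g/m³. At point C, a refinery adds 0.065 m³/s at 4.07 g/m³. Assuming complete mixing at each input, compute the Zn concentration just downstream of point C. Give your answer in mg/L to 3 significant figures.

0.195 mg/L

35.6 µg/L = 0.0356 mg/L.
After input A: C = (22·0.0356 + 0.352·9.4) / 22.35 = 0.1831 mg/L.
33 L/s = 0.033 m³/s.
After input B: C = (22.35·0.1831 + 0.033·0.632) / 22.39 = 0.1837 mg/L.
After input C: C = (22.39·0.1837 + 0.065·4.07) / 22.45 = 0.195 mg/L.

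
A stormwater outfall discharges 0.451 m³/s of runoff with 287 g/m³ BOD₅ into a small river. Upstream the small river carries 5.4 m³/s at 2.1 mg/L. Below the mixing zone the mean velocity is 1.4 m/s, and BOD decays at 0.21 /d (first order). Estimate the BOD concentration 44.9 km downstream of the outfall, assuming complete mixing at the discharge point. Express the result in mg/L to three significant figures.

22.3 mg/L

After complete mixing, C₀ = (0.451·287 + 5.4·2.1) / 5.851 = 24.06 mg/L.
Travel time t = 4.49e+04 m / 1.4 m/s = 3.207e+04 s = 0.3712 d.
C = 24.06·exp(−0.21·0.3712) = 24.06·0.925 = 22.26 mg/L.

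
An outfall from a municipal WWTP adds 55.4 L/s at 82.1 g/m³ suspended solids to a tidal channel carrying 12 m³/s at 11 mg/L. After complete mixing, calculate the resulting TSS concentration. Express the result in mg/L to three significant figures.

55.4 L/s = 0.0554 m³/s.
Conservation of mass across the mixing zone: C = (0.0554·82.1 + 12·11) / (0.0554 + 12) = 136.5/12.06 = 11.33 mg/L.

11.3 mg/L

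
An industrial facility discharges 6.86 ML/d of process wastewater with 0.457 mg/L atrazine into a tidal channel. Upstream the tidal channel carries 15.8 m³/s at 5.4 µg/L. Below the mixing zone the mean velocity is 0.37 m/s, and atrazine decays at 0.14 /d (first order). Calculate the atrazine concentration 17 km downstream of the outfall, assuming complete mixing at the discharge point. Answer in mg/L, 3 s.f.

6.86 ML/d = 0.0794 m³/s.
5.4 µg/L = 0.0054 mg/L.
After complete mixing, C₀ = (0.0794·0.457 + 15.8·0.0054) / 15.88 = 0.007658 mg/L.
Travel time t = 1.7e+04 m / 0.37 m/s = 4.595e+04 s = 0.5318 d.
C = 0.007658·exp(−0.14·0.5318) = 0.007658·0.9283 = 0.007109 mg/L.

0.00711 mg/L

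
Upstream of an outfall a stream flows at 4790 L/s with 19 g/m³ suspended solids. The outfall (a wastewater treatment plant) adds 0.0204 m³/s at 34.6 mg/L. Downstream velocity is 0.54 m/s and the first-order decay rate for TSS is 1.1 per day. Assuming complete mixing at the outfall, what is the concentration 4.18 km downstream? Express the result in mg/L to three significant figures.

17.3 mg/L

4790 L/s = 4.79 m³/s.
After complete mixing, C₀ = (0.0204·34.6 + 4.79·19) / 4.81 = 19.07 mg/L.
Travel time t = 4180 m / 0.54 m/s = 7741 s = 0.08959 d.
C = 19.07·exp(−1.1·0.08959) = 19.07·0.9061 = 17.28 mg/L.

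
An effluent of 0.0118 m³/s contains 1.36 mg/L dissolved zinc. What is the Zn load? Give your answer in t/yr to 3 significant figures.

0.506 t/yr

Mass flux = Q·C = 0.0118 m³/s × 1.36 g/m³ = 0.01605 g/s.
= 0.01605 g/s × 31.56 = 0.5064 t/yr.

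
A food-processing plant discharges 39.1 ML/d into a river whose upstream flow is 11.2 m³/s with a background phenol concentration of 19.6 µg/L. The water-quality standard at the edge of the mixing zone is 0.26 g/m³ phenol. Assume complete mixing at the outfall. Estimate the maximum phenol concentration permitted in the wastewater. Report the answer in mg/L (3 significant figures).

6.21 mg/L

39.1 ML/d = 0.4525 m³/s.
19.6 µg/L = 0.0196 mg/L.
Mass balance: 0.26·11.65 = 0.4525·Cₑ + 11.2·0.0196.
Cₑ = (3.03 − 0.2195) / 0.4525 = 6.21 mg/L.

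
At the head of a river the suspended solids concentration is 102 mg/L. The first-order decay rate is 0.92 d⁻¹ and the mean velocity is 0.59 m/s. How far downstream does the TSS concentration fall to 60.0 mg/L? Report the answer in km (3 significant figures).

29.4 km

From C = C₀·e^(−kt), t = ln(C₀/C)/k = ln(102/60.0)/0.92 = 0.5306/0.92 = 0.5768 d.
Distance = v·t = 0.59 m/s × 4.983e+04 s = 2.94e+04 m = 29.4 km.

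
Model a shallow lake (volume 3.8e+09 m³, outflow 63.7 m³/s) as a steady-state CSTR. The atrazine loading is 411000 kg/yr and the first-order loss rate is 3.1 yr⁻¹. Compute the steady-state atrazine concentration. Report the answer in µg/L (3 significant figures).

Outflow Q = 63.7 m³/s × 3.156e+07 s/yr = 2.01e+09 m³/yr.
Steady-state CSTR mass balance: W = Q·C + k·V·C, so C = W/(Q + kV).
Q + kV = 2.01e+09 + 3.1·3.8e+09 = 1.379e+10 m³/yr.
C = 411000/1.379e+10 = 2.98e-05 kg/m³ = 0.0298 mg/L = 29.8 µg/L.

29.8 µg/L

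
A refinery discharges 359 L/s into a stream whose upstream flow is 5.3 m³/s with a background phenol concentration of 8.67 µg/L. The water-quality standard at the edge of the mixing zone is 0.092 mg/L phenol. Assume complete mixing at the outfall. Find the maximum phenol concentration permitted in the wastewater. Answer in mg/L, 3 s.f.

359 L/s = 0.359 m³/s.
8.67 µg/L = 0.00867 mg/L.
Mass balance: 0.092·5.659 = 0.359·Cₑ + 5.3·0.00867.
Cₑ = (0.5206 − 0.04595) / 0.359 = 1.322 mg/L.

1.32 mg/L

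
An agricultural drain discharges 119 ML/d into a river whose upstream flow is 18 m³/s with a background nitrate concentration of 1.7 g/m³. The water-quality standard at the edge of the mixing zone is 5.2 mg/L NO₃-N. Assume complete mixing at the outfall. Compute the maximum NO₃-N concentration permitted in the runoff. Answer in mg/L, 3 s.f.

119 ML/d = 1.377 m³/s.
Mass balance: 5.2·19.38 = 1.377·Cₑ + 18·1.7.
Cₑ = (100.8 − 30.6) / 1.377 = 50.94 mg/L.

50.9 mg/L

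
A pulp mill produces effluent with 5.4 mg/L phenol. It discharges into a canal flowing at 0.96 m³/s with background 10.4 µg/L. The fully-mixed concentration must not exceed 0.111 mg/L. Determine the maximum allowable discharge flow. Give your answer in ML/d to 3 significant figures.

1.58 ML/d

10.4 µg/L = 0.0104 mg/L.
Mass balance at complete mixing: C_std·(Q_w + Q_r) = Q_w·C_e + Q_r·C_b.
Rearranging, Q_w = Q_r·(C_std − C_b)/(C_e − C_std) = 0.96·(0.111 − 0.0104) / (5.4 − 0.111) = 0.01826 m³/s.
= 1.578 ML/d.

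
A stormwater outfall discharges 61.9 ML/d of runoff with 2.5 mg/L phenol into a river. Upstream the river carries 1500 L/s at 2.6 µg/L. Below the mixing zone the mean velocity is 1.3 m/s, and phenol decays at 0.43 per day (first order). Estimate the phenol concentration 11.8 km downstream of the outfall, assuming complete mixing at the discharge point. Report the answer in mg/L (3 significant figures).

0.774 mg/L

61.9 ML/d = 0.7164 m³/s.
1500 L/s = 1.5 m³/s.
2.6 µg/L = 0.0026 mg/L.
After complete mixing, C₀ = (0.7164·2.5 + 1.5·0.0026) / 2.216 = 0.8099 mg/L.
Travel time t = 1.18e+04 m / 1.3 m/s = 9077 s = 0.1051 d.
C = 0.8099·exp(−0.43·0.1051) = 0.8099·0.9558 = 0.7741 mg/L.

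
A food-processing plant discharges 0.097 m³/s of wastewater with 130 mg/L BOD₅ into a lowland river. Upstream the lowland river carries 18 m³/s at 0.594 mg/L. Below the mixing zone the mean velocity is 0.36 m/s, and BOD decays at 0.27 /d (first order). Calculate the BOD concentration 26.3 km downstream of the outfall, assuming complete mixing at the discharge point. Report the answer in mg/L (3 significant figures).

After complete mixing, C₀ = (0.097·130 + 18·0.594) / 18.1 = 1.288 mg/L.
Travel time t = 2.63e+04 m / 0.36 m/s = 7.306e+04 s = 0.8456 d.
C = 1.288·exp(−0.27·0.8456) = 1.288·0.7959 = 1.025 mg/L.

1.02 mg/L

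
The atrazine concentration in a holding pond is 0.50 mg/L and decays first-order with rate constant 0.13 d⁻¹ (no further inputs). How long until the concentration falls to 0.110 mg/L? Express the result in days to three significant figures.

11.6 d

t = ln(C₀/C)/k = ln(0.50/0.110)/0.13 = 1.514/0.13 = 11.65 d.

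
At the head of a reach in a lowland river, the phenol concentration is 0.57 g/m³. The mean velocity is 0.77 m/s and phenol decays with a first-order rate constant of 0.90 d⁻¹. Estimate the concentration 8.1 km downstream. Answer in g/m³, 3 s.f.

Travel time t = 8.1 km / 0.77 m/s = 8100/0.77 = 1.052e+04 s = 0.1218 d.
First-order decay: C = 0.57·exp(−0.90·0.1218) = 0.57·0.8962 = 0.5108 g/m³.

0.511 g/m³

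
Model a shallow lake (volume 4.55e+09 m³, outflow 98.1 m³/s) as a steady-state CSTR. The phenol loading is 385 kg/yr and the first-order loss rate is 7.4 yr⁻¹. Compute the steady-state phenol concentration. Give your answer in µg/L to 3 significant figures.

0.0105 µg/L

Outflow Q = 98.1 m³/s × 3.156e+07 s/yr = 3.096e+09 m³/yr.
Steady-state CSTR mass balance: W = Q·C + k·V·C, so C = W/(Q + kV).
Q + kV = 3.096e+09 + 7.4·4.55e+09 = 3.677e+10 m³/yr.
C = 385/3.677e+10 = 1.047e-08 kg/m³ = 1.047e-05 mg/L = 0.01047 µg/L.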